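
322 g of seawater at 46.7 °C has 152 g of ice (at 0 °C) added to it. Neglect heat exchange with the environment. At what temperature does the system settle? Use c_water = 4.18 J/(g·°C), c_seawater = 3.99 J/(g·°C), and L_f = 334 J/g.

T_f ≈ 4.8 °C

Energy balance with sensible and latent terms:
latent heat to melt: 152×334 = 50768
  meltwater 0→T: 152×4.18×T = 635.36 T
  seawater: 1284.8(T − 46.7)
1920.1 T = 59999 − 50768 = 9231.2
T ≈ 4.81 °C — above 0 °C, consistent with complete melting.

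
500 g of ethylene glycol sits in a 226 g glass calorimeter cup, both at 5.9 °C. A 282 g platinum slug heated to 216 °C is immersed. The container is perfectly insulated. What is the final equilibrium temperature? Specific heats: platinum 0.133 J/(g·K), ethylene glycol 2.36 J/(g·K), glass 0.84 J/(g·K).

T_f ≈ 11.5 °C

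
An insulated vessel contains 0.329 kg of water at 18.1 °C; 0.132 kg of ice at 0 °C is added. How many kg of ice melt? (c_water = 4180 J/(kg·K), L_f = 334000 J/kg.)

Cooling the water to 0 °C releases 0.329×4180×18.1 = 24891 J.
Fully melting the ice requires m_ice L_f = 0.132×334000 = 44088 J.
24891 J < 44088 J, so only part of the ice melts and the system sits at 0 °C.
m_melted×334000 = 24891  ⇒  m_melted ≈ 0.07453 kg.

m_melted ≈ 0.0745 kg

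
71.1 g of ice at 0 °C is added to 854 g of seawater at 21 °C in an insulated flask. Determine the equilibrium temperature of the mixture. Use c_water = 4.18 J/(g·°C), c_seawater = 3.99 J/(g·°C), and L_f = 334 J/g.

Energy balance with sensible and latent terms:
latent heat to melt: 71.1·334 = 23747; warm the meltwater: 297.2 T; seawater cools: 854·3.99·(T − 21) = 3407.5(T − 21)
3704.7 T = 71557 − 23747 = 47809
T ≈ 12.91 °C — above 0 °C, consistent with complete melting.

T_f ≈ 12.9 °C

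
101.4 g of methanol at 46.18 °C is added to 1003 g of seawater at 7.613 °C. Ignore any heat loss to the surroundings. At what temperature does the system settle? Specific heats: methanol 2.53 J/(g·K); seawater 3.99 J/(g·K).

T_f ≈ 9.9 °C

Energy conservation, ΣQ = 0:
101.4*2.53*(T − 46.18) + 1003*3.99*(T − 7.613) = 0
256.54(T − 46.18) + 4002(T − 7.613) = 0
4258.5 T = 42314
T ≈ 9.94 °C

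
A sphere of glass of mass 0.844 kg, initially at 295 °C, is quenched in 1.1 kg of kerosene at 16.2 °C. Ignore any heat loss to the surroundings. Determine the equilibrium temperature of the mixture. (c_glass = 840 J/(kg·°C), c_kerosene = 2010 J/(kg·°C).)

Setting the total heat transfer to zero:
0.844*840*(T − 295) + 1.1*2010*(T − 16.2) = 0
(708.96 + 2211) T = 708.96*295 + 2211*16.2
T = 244961 / 2920 = 83.9 °C

T_f ≈ 83.9 °C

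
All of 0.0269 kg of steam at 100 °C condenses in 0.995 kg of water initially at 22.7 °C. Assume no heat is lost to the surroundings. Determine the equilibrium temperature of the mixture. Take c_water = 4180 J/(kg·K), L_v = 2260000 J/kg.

T_f ≈ 39.0 °C

Energy conservation, ΣQ = 0:
steam→water at 100 °C releases m L_v = 0.0269×2260000 = 60794
  condensed water 100 °C→T: 112.44(T − 100)
  water warms: 0.995×4180×(T − 22.7) = 4159.1(T − 22.7)
4271.5 T = 60794 + 11244 + 94412 = 166450
T ≈ 38.97 °C (< 100 °C, so full condensation is consistent).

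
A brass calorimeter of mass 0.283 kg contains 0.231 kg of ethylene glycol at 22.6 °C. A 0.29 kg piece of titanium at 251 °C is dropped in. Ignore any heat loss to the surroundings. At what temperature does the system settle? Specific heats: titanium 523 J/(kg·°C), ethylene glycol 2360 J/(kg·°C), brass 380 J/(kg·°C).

T_f is the heat-capacity-weighted average of the initial temperatures:
T_f = (151.67*251 + 545.16*22.6 + 107.54*22.6) / (151.67 + 545.16 + 107.54)
    = 52820 / 804.37 ≈ 65.67 °C

T_f ≈ 65.7 °C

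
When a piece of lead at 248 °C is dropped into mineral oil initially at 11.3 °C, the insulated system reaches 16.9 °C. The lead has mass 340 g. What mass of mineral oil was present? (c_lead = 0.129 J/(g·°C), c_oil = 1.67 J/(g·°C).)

Heat lost by the lead = heat gained by the oil:
340×0.129×(248 − 16.9) = m×1.67×(16.9 − 11.3)
9.352 m = 10136  ⇒  m ≈ 1084 g

m ≈ 1080 g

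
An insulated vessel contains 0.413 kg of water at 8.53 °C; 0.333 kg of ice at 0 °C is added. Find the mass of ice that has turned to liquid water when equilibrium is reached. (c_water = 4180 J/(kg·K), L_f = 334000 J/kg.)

m_melted ≈ 0.0441 kg

Heat available from the water dropping to 0 °C: 0.413·4180·8.53 = 14726 J.
Melting all 0.333 kg of ice would need 0.333·334000 = 111222 J.
14726 J < 111222 J, so only part of the ice melts and the system sits at 0 °C.
m_melt = 14726 / L_f = 0.04409 kg.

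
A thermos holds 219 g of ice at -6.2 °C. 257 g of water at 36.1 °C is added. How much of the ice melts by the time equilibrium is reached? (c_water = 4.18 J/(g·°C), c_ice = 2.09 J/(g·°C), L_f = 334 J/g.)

m_melted ≈ 108 g

Water can give up m c ΔT = 257·4.18·36.1 = 38781 J before reaching 0 °C.
Warming the ice to 0 °C takes 219·2.09·6.2 = 2837.8 J, leaving 35943 J for melting.
Fully melting the ice requires m_ice L_f = 219·334 = 73146 J.
That's not enough to melt it all — equilibrium is at 0 °C with ice remaining.
m_melted·334 = 35943  ⇒  m_melted ≈ 107.6 g.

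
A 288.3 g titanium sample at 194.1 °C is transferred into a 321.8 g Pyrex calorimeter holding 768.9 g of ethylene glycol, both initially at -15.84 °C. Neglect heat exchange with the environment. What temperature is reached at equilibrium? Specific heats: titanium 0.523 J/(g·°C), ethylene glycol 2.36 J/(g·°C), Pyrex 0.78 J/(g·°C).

T_f ≈ -1.6 °C

Heat gained plus heat lost sum to zero:
288.3*0.523*(T − 194.1) + 768.9*2.36*(T − (-15.84)) + 321.8*0.78*(T − (-15.84)) = 0
150.78(T − 194.1) + 1814.6(T − (-15.84)) + 251(T − (-15.84)) = 0
(150.78 + 1814.6 + 251) T = 150.78*194.1 + 1814.6*(-15.84) + 251*(-15.84)
T = -3452.7 / 2216.4 = -1.56 °C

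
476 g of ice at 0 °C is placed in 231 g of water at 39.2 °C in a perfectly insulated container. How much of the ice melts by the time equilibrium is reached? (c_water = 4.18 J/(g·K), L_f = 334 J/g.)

m_melted ≈ 113 g

Water can give up m c ΔT = 231·4.18·39.2 = 37851 J before reaching 0 °C.
Melting all 476 g of ice would need 476·334 = 158984 J.
Since 37851 < 158984 J, not all the ice melts; equilibrium is at 0 °C.
m_melted·334 = 37851  ⇒  m_melted ≈ 113.3 g.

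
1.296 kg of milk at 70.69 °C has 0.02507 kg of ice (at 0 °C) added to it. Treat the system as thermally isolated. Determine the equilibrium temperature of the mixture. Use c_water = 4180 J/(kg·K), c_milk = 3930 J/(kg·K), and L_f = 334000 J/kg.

Taking heat into each body as positive, Σ m c ΔT = 0:
fusion: m_ice L_f = 0.02507·334000 = 8373.4; warm the meltwater: 104.79 T; milk: 5093.3(T − 70.69)
5198.1 T = 360044 − 8373.4 = 351671
T ≈ 67.65 °C. Since T > 0 °C, the all-ice-melts assumption holds.

T_f ≈ 67.7 °C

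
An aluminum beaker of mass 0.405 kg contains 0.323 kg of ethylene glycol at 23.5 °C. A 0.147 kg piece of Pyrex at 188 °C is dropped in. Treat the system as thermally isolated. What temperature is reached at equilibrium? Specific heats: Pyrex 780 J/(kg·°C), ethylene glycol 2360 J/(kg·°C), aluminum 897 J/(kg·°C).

T_f ≈ 38.7 °C

Taking heat into each body as positive, Σ m c ΔT = 0:
0.147·780·(T − 188) + 0.323·2360·(T − 23.5) + 0.405·897·(T − 23.5) = 0
1240.2 T = 48007
T = 48007/1240.2 ≈ 38.71 °C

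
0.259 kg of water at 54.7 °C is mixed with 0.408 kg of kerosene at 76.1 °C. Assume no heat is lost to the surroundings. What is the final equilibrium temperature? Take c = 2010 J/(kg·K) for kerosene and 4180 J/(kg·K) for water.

T_f ≈ 63.9 °C

Let T be the final temperature. ΣQ_i = 0:
0.408×2010×(T − 76.1) + 0.259×4180×(T − 54.7) = 0
820.08(T − 76.1) + 1082.6(T − 54.7) = 0
1902.7 T = 121627
T ≈ 63.92 °C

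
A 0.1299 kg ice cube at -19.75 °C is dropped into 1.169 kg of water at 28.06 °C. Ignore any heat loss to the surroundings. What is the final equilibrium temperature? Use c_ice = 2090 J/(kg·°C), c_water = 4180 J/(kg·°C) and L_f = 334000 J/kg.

Energy conservation, ΣQ = 0:
ice -19.75→0 °C: 0.1299×2090×19.75 = 5361.9; latent heat to melt: 0.1299×334000 = 43387; warm the meltwater: 542.98 T; water cools: 1.169×4180×(T − 28.06) = 4886.4(T − 28.06)
5429.4 T = 137113 − 48749 = 88364
T ≈ 16.28 °C — above 0 °C, consistent with complete melting.

T_f ≈ 16.3 °C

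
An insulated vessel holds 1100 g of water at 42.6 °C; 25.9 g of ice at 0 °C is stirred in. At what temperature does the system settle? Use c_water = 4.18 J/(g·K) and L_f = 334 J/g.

T_f ≈ 39.8 °C

Net heat exchanged in the isolated system is zero:
latent heat to melt: 25.9×334 = 8650.6
  meltwater 0→T: 25.9×4.18×T = 108.26 T
  water cools: 1100×4.18×(T − 42.6) = 4598(T − 42.6)
4706.3 T = 195875 − 8650.6 = 187224
T ≈ 39.78 °C — above 0 °C, consistent with complete melting.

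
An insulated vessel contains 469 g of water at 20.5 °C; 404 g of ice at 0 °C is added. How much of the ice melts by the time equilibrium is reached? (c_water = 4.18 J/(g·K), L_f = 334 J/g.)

m_melted ≈ 120 g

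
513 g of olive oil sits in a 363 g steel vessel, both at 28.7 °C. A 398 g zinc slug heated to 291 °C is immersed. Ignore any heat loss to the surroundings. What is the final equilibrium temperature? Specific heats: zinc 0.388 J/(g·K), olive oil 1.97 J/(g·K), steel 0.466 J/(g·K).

Taking heat into each body as positive, Σ m c ΔT = 0:
398×0.388×(T − 291) + 513×1.97×(T − 28.7) + 363×0.466×(T − 28.7) = 0
(154.42 + 1010.6 + 169.16) T = 154.42×291 + 1010.6×28.7 + 169.16×28.7
T = 78797 / 1334.2 = 59.1 °C

T_f ≈ 59.1 °C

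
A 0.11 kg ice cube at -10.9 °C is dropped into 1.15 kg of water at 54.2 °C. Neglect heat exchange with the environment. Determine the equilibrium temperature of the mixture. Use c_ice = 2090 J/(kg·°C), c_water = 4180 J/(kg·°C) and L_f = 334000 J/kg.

Energy conservation, ΣQ = 0:
warm ice to 0 °C: 0.11×2090×(0 − (-10.9)) = 2505.9; fusion: m_ice L_f = 0.11×334000 = 36740; warm the meltwater: 459.8 T; water: 4807(T − 54.2)
5266.8 T = 260539 − 39246 = 221293
T ≈ 42.02 °C — above 0 °C, consistent with complete melting.

T_f ≈ 42.0 °C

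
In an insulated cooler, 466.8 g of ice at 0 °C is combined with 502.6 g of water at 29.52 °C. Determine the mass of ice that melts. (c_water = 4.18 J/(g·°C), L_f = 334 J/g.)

m_melted ≈ 186 g

Water can give up m c ΔT = 502.6×4.18×29.52 = 62018 J before reaching 0 °C.
To melt every bit of ice: 466.8×334 = 155911 J.
That's not enough to melt it all — equilibrium is at 0 °C with ice remaining.
m_melted×334 = 62018  ⇒  m_melted ≈ 185.7 g.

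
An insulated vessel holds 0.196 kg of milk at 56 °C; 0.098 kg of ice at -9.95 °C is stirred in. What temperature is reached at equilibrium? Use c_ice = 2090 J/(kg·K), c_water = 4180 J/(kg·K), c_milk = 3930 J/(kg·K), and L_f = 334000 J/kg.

T_f ≈ 7.1 °C

Heat gained plus heat lost sum to zero:
warm ice to 0 °C: 0.098×2090×(0 − (-9.95)) = 2038
  fusion: m_ice L_f = 0.098×334000 = 32732
  warm the meltwater: 409.64 T
  milk cools: 0.196×3930×(T − 56) = 770.28(T − 56)
1179.9 T = 43136 − 34770 = 8365.7
T ≈ 7.09 °C — above 0 °C, consistent with complete melting.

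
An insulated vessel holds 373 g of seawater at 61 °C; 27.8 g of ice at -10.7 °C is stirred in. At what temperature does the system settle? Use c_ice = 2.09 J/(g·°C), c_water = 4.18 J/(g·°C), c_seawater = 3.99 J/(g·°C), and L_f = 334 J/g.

Energy conservation, ΣQ = 0:
warm ice to 0 °C: 27.8×2.09×(0 − (-10.7)) = 621.69
  latent heat to melt: 27.8×334 = 9285.2
  warm the meltwater: 116.2 T
  seawater cools: 373×3.99×(T − 61) = 1488.3(T − 61)
1604.5 T = 90784 − 9906.9 = 80878
T ≈ 50.41 °C. Since T > 0 °C, the all-ice-melts assumption holds.

T_f ≈ 50.4 °C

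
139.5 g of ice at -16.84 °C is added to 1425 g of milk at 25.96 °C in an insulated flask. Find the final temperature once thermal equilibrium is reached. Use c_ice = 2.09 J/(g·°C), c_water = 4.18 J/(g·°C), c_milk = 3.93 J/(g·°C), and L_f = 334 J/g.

T_f ≈ 15.2 °C

Sum of m c ΔT and latent-heat terms is zero:
ice -16.84→0 °C: 139.5×2.09×16.84 = 4909.8; fusion: m_ice L_f = 139.5×334 = 46593; meltwater 0→T: 139.5×4.18×T = 583.11 T; milk: 5600.2(T − 25.96)
6183.4 T = 145382 − 51503 = 93880
T ≈ 15.18 °C (positive, so assuming full melt was valid).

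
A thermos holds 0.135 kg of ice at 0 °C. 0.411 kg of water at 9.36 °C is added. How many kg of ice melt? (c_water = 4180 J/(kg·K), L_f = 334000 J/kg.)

m_melted ≈ 0.0481 kg

Water can give up m c ΔT = 0.411·4180·9.36 = 16080 J before reaching 0 °C.
To melt every bit of ice: 0.135·334000 = 45090 J.
16080 J < 45090 J, so only part of the ice melts and the system sits at 0 °C.
m_melt = 16080 / L_f = 0.04814 kg.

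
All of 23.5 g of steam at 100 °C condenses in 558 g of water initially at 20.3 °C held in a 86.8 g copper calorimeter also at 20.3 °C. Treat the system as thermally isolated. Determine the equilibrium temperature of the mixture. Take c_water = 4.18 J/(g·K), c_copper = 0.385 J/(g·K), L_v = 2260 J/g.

T_f ≈ 45.0 °C

Let T be the final temperature. ΣQ_i = 0:
latent heat released on condensation: 23.5×2260 = 53110; condensed water 100 °C→T: 98.23(T − 100); original water: 2332.4(T − 20.3); copper cup: 86.8×0.385×(T − 20.3) = 33.42(T − 20.3)
2464.1 T = 53110 + 9823 + 48027 = 110960
T ≈ 45.03 °C, under the boiling point, so the assumption holds.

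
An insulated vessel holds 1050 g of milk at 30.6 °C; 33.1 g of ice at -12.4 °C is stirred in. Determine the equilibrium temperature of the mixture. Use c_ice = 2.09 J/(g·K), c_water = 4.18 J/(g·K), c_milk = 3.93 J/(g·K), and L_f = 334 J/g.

Sum of m c ΔT and latent-heat terms is zero:
ice -12.4→0 °C: 33.1·2.09·12.4 = 857.82; fusion: m_ice L_f = 33.1·334 = 11055; meltwater 0→T: 33.1·4.18·T = 138.36 T; milk: 4126.5(T − 30.6)
4264.9 T = 126271 − 11913 = 114358
T ≈ 26.81 °C. Since T > 0 °C, the all-ice-melts assumption holds.

T_f ≈ 26.8 °C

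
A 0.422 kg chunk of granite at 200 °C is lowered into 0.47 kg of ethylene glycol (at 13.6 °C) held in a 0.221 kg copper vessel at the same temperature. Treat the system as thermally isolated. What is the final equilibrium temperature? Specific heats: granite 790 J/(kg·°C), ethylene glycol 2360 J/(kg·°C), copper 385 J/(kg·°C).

T_f ≈ 54.3 °C

Let T be the final temperature. ΣQ_i = 0:
0.422*790*(T − 200) + 0.47*2360*(T − 13.6) + 0.221*385*(T − 13.6) = 0
333.38(T − 200) + 1109.2(T − 13.6) + 85.08(T − 13.6) = 0
(333.38 + 1109.2 + 85.08) T = 333.38*200 + 1109.2*13.6 + 85.08*13.6
T = 82918/1527.7 ≈ 54.28 °C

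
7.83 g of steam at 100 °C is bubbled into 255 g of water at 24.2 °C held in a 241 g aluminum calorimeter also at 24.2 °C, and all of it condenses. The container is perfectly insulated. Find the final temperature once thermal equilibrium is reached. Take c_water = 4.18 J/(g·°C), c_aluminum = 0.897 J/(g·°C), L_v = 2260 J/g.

T_f ≈ 39.5 °C

Sum of m c ΔT and latent-heat terms is zero:
latent heat released on condensation: 7.83×2260 = 17696; condensed water 100 °C→T: 32.73(T − 100); original water: 1065.9(T − 24.2); aluminum cup: 241×0.897×(T − 24.2) = 216.18(T − 24.2)
1314.8 T = 17696 + 3272.9 + 31026 = 51995
T ≈ 39.55 °C — below 100 °C, confirming all the steam condensed.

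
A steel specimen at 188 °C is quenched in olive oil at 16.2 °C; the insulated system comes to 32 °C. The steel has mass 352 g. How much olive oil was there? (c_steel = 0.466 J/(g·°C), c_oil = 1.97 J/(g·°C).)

Heat lost by the steel = heat gained by the oil:
352×0.466×(188 − 32) = m×1.97×(32 − 16.2)
31.13 m = 25589  ⇒  m ≈ 822.1 g

m ≈ 822 g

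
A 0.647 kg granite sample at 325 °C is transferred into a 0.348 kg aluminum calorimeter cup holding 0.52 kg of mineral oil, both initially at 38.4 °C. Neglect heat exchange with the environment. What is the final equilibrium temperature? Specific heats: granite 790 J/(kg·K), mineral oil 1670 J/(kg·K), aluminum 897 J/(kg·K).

Net heat exchanged in the isolated system is zero:
0.647×790×(T − 325) + 0.52×1670×(T − 38.4) + 0.348×897×(T − 38.4) = 0
1691.7 T = 211451
T ≈ 124.99 °C

T_f ≈ 125.0 °C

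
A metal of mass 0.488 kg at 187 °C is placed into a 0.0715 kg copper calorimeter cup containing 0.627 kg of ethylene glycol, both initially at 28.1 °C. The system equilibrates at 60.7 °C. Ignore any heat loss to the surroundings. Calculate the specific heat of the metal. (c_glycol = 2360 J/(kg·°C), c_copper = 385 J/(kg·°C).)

c ≈ 797 J/(kg·°C)

Setting the total heat transfer to zero:
0.488·c·(60.7 − 187) + 0.627·2360·(60.7 − 28.1) + 0.0715·385·(60.7 − 28.1) = 0
-61.63 c = -49136
c = -49136/-61.63 ≈ 797.2 J/(kg·°C)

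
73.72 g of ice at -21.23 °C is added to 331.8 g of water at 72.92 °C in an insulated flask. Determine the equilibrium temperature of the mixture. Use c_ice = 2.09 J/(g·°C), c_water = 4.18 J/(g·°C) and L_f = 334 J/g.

T_f ≈ 43.2 °C

Setting the total heat transfer to zero:
ice -21.23→0 °C: 73.72·2.09·21.23 = 3271; melt ice: 73.72·334 = 24622; meltwater 0→T: 73.72·4.18·T = 308.15 T; water cools: 331.8·4.18·(T − 72.92) = 1386.9(T − 72.92)
1695.1 T = 101134 − 27893 = 73241
T ≈ 43.21 °C — above 0 °C, consistent with complete melting.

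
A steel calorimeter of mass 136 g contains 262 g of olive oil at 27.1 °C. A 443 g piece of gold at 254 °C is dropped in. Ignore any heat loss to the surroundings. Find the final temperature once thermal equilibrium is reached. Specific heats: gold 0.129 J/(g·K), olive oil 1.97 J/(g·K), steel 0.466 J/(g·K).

T_f ≈ 47.5 °C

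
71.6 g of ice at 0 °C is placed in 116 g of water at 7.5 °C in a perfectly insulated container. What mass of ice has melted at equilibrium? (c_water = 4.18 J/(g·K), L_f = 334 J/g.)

m_melted ≈ 10.9 g

Cooling the water to 0 °C releases 116×4.18×7.5 = 3636.6 J.
To melt every bit of ice: 71.6×334 = 23914 J.
That's not enough to melt it all — equilibrium is at 0 °C with ice remaining.
m_melt = 3636.6 / L_f = 10.89 g.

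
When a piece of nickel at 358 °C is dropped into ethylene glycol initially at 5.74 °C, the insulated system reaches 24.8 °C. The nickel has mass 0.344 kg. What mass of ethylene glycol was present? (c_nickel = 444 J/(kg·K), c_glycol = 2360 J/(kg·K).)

|Q_nickel| = |Q_glycol|:
0.344×444×(358 − 24.8) = m×2360×(24.8 − 5.74)
44982 m = 50892  ⇒  m ≈ 1.131 kg

m ≈ 1.13 kg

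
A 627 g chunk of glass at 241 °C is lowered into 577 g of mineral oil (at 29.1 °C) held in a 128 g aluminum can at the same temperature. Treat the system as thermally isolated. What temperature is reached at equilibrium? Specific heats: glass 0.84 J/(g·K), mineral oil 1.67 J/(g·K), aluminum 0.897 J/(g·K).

T_f ≈ 98.6 °C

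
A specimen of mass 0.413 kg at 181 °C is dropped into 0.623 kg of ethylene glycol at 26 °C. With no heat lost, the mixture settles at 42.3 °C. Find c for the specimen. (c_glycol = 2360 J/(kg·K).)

Taking heat into each body as positive, Σ m c ΔT = 0:
0.413·c·(42.3 − 181) + 0.623·2360·(42.3 − 26) = 0
-57.28 c = -23966
c = -23966/-57.28 ≈ 418.4 J/(kg·K)

c ≈ 418 J/(kg·K)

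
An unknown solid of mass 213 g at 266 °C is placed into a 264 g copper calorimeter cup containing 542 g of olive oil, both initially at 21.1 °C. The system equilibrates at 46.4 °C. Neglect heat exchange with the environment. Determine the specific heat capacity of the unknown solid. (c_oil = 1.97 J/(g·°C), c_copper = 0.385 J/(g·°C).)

c ≈ 0.633 J/(g·°C)

Conservation of energy gives ΣQ = 0:
213×c×(46.4 − 266) + 542×1.97×(46.4 − 21.1) + 264×0.385×(46.4 − 21.1) = 0
-46775 c = -29585
c = -29585/-46775 ≈ 0.6325 J/(g·°C)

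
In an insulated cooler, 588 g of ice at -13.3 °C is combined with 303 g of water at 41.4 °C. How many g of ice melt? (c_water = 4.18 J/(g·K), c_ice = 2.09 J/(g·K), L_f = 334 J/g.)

m_melted ≈ 108 g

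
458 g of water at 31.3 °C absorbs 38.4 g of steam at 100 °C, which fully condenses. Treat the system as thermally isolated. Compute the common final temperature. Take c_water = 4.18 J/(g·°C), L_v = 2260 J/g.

T_f ≈ 78.4 °C

Setting the total heat transfer to zero:
condense steam: −38.4×2260 = −86784; condensate cools 100→T: 38.4×4.18×(T − 100) = 160.51(T − 100); water warms: 458×4.18×(T − 31.3) = 1914.4(T − 31.3)
2075 T = 86784 + 16051 + 59922 = 162757
T ≈ 78.44 °C, under the boiling point, so the assumption holds.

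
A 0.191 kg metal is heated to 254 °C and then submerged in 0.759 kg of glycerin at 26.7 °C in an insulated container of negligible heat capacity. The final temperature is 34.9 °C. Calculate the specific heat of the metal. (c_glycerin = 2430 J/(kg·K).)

m_s c (T_s − T_f) = m_glycerin c_glycerin (T_f − T_0):
0.191·c·(254 − 34.9) = 0.759·2430·(34.9 − 26.7)
41.85 c = 15124  ⇒  c ≈ 361.4 J/(kg·K)

c ≈ 361 J/(kg·K)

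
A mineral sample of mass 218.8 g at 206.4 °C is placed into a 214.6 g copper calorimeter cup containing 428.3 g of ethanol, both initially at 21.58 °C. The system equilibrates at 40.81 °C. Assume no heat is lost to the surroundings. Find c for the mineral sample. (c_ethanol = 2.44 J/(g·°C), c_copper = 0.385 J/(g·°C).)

Heat gained plus heat lost sum to zero:
218.8×c×(40.81 − 206.4) + 428.3×2.44×(40.81 − 21.58) + 214.6×0.385×(40.81 − 21.58) = 0
-36231 c = -21685
c = -21685/-36231 ≈ 0.5985 J/(g·°C)

c ≈ 0.599 J/(g·°C)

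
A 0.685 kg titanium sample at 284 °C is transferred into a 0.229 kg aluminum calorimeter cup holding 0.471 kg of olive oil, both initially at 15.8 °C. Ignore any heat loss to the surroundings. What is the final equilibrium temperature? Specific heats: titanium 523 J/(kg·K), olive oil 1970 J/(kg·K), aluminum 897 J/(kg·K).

T_f ≈ 80.2 °C

T_f = Σ m_i c_i T_i / Σ m_i c_i:
T_f = (358.26*284 + 927.87*15.8 + 205.41*15.8) / (358.26 + 927.87 + 205.41)
    = 119650 / 1491.5 ≈ 80.22 °C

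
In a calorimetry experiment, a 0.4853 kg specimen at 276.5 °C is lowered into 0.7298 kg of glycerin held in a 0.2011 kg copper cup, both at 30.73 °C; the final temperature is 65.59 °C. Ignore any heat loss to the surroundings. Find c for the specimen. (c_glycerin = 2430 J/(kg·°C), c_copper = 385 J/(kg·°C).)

c ≈ 630 J/(kg·°C)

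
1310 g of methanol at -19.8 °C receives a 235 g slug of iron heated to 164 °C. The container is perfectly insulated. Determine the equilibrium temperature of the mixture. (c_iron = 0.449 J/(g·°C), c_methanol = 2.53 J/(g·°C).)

T_f = Σ m_i c_i T_i / Σ m_i c_i:
T_f = (105.52×164 + 3314.3×(-19.8)) / (105.52 + 3314.3)
    = -48319 / 3419.8 ≈ -14.13 °C

T_f ≈ -14.1 °C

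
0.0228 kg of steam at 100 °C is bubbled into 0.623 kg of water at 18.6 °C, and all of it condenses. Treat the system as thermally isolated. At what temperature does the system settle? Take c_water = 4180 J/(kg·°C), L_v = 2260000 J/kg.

T_f ≈ 40.6 °C

Let T be the final temperature. ΣQ_i = 0:
steam→water at 100 °C releases m L_v = 0.0228×2260000 = 51528; condensate cools 100→T: 0.0228×4180×(T − 100) = 95.3(T − 100); water warms: 0.623×4180×(T − 18.6) = 2604.1(T − 18.6)
2699.4 T = 51528 + 9530.4 + 48437 = 109495
T ≈ 40.56 °C (< 100 °C, so full condensation is consistent).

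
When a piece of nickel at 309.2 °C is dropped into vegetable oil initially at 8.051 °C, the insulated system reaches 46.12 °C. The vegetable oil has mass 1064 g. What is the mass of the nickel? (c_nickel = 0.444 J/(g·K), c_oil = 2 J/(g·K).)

|Q_nickel| = |Q_oil|:
m·0.444·(309.2 − 46.12) = 1064·2·(46.12 − 8.051)
116.81 m = 81011  ⇒  m ≈ 693.5 g

m ≈ 694 g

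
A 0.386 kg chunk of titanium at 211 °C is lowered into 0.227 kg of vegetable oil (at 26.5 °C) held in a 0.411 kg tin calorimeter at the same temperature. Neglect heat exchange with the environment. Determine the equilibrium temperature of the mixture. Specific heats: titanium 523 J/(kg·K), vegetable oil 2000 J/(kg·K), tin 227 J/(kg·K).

T_f ≈ 76.2 °C

Setting the total heat transfer to zero:
0.386*523*(T − 211) + 0.227*2000*(T − 26.5) + 0.411*227*(T − 26.5) = 0
749.17 T = 57100
T ≈ 76.22 °C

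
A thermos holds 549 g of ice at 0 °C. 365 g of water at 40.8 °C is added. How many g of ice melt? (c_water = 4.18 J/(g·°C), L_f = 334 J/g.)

m_melted ≈ 186 g

Heat available from the water dropping to 0 °C: 365×4.18×40.8 = 62249 J.
Fully melting the ice requires m_ice L_f = 549×334 = 183366 J.
Since 62249 < 183366 J, not all the ice melts; equilibrium is at 0 °C.
m_melted×334 = 62249  ⇒  m_melted ≈ 186.4 g.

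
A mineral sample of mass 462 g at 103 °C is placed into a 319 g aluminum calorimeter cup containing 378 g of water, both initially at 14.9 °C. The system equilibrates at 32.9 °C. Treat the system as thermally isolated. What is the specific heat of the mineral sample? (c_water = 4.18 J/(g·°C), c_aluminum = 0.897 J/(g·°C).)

c ≈ 1.04 J/(g·°C)

Conservation of energy gives ΣQ = 0:
462·c·(32.9 − 103) + 378·4.18·(32.9 − 14.9) + 319·0.897·(32.9 − 14.9) = 0
-32386 c = -33591
c = -33591/-32386 ≈ 1.037 J/(g·°C)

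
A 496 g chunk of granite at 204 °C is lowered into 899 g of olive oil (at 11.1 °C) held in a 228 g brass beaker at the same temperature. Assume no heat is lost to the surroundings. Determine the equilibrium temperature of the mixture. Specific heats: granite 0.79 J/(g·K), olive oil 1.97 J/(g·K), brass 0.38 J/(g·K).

Net heat exchanged in the isolated system is zero:
496·0.79·(T − 204) + 899·1.97·(T − 11.1) + 228·0.38·(T − 11.1) = 0
391.84(T − 204) + 1771(T − 11.1) + 86.64(T − 11.1) = 0
2249.5 T = 100555
T ≈ 44.70 °C

T_f ≈ 44.7 °C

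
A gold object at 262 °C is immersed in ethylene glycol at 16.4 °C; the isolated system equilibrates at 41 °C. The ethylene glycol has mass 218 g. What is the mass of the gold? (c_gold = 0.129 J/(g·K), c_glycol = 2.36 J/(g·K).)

Heat lost by the gold = heat gained by the glycol:
m·0.129·(262 − 41) = 218·2.36·(41 − 16.4)
28.51 m = 12656  ⇒  m ≈ 443.9 g

m ≈ 444 g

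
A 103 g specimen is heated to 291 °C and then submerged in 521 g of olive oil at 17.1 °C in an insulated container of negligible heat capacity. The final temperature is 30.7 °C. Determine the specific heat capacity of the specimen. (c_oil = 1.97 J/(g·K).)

Heat lost by the specimen = heat gained by the oil:
103·c·(291 − 30.7) = 521·1.97·(30.7 − 17.1)
26811 c = 13959  ⇒  c ≈ 0.5206 J/(g·K)

c ≈ 0.521 J/(g·K)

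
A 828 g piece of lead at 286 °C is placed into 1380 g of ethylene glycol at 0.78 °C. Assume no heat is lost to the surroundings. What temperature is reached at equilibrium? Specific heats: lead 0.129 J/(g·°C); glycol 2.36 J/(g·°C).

T_f ≈ 9.8 °C

With ΣQ=0 the equilibrium temperature is the m·c-weighted mean:
T_f = (106.81*286 + 3256.8*0.78) / (106.81 + 3256.8)
    = 33089 / 3363.6 ≈ 9.84 °C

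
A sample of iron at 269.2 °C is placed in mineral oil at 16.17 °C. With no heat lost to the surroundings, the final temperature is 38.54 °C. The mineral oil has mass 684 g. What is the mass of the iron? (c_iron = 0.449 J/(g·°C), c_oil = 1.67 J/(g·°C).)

m ≈ 247 g

Energy conservation, ΣQ = 0:
m×0.449×(38.54 − 269.2) + 684×1.67×(38.54 − 16.17) = 0
-103.57 m = -25553
m = -25553/-103.57 ≈ 246.7 g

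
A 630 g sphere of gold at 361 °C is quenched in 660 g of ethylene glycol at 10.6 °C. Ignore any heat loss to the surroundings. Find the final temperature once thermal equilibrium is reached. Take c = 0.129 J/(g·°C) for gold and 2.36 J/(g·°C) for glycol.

T_f ≈ 28.0 °C

Set heat shed by the hot body equal to heat absorbed by the cold body:
630×0.129×(361 − T) = 660×2.36×(T − 10.6)
81.27(361 − T) = 1557.6(T − 10.6)
1638.9 T = 45849  ⇒  T ≈ 27.98 °C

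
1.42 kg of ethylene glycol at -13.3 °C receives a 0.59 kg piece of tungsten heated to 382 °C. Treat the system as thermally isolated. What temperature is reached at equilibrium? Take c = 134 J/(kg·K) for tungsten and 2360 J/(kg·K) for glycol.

T_f ≈ -4.2 °C

Heat lost by the tungsten equals heat gained by the glycol:
0.59*134*(382 − T) = 1.42*2360*(T − (-13.3))
79.06(382 − T) = 3351.2(T − (-13.3))
3430.3 T = -14370  ⇒  T ≈ -4.19 °C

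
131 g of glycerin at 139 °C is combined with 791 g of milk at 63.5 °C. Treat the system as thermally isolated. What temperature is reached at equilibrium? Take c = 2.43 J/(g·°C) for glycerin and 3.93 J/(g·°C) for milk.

Set heat shed by the hot body equal to heat absorbed by the cold body:
131*2.43*(139 − T) = 791*3.93*(T − 63.5)
318.33(139 − T) = 3108.6(T − 63.5)
3427 T = 241646  ⇒  T ≈ 70.51 °C

T_f ≈ 70.5 °C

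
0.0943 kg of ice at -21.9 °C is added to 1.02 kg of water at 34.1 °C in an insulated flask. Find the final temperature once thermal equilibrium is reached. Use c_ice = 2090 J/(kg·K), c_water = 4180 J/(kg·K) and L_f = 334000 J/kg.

Sum of m c ΔT and latent-heat terms is zero:
ice -21.9→0 °C: 0.0943·2090·21.9 = 4316.2
  fusion: m_ice L_f = 0.0943·334000 = 31496
  warm the meltwater: 394.17 T
  water: 4263.6(T − 34.1)
4657.8 T = 145389 − 35812 = 109576
T ≈ 23.53 °C — above 0 °C, consistent with complete melting.

T_f ≈ 23.5 °C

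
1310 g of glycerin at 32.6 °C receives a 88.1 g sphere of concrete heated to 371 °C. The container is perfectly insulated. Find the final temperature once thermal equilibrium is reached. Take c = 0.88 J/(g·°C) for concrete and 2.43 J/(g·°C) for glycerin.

|Q_concrete| = |Q_glycerin|:
88.1×0.88×(371 − T) = 1310×2.43×(T − 32.6)
77.53(371 − T) = 3183.3(T − 32.6)
3260.8 T = 132538  ⇒  T ≈ 40.65 °C

T_f ≈ 40.6 °C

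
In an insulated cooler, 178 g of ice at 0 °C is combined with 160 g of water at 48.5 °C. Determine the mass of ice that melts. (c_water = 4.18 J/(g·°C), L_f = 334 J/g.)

m_melted ≈ 97.1 g

Heat available from the water dropping to 0 °C: 160×4.18×48.5 = 32437 J.
Melting all 178 g of ice would need 178×334 = 59452 J.
32437 J < 59452 J, so only part of the ice melts and the system sits at 0 °C.
m_melted×334 = 32437  ⇒  m_melted ≈ 97.12 g.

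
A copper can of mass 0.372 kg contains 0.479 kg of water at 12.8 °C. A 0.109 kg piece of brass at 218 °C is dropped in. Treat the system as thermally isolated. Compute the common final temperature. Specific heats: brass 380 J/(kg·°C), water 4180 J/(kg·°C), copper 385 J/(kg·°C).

T_f ≈ 16.7 °C

Heat gained plus heat lost sum to zero:
0.109·380·(T − 218) + 0.479·4180·(T − 12.8) + 0.372·385·(T − 12.8) = 0
41.42(T − 218) + 2002.2(T − 12.8) + 143.22(T − 12.8) = 0
(41.42 + 2002.2 + 143.22) T = 41.42·218 + 2002.2·12.8 + 143.22·12.8
T = 36491/2186.9 ≈ 16.69 °C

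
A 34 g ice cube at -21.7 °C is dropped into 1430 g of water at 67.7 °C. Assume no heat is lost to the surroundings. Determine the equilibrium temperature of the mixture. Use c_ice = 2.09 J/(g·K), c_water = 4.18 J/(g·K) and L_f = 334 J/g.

Taking heat into each body as positive, Σ m c ΔT = 0:
warm ice to 0 °C: 34×2.09×(0 − (-21.7)) = 1542
  melt ice: 34×334 = 11356
  meltwater 0→T: 34×4.18×T = 142.12 T
  water: 5977.4(T − 67.7)
6119.5 T = 404670 − 12898 = 391772
T ≈ 64.02 °C (positive, so assuming full melt was valid).

T_f ≈ 64.0 °C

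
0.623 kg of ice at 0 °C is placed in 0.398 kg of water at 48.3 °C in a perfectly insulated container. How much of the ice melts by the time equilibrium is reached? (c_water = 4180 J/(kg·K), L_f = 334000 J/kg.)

m_melted ≈ 0.241 kg

Water can give up m c ΔT = 0.398·4180·48.3 = 80354 J before reaching 0 °C.
Fully melting the ice requires m_ice L_f = 0.623·334000 = 208082 J.
80354 J < 208082 J, so only part of the ice melts and the system sits at 0 °C.
Mass melted = 80354/334000 ≈ 0.2406 kg.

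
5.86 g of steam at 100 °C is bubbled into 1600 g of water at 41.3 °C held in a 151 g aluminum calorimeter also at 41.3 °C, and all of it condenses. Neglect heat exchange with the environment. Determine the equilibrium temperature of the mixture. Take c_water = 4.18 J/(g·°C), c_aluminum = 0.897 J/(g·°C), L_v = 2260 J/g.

T_f ≈ 43.4 °C

Net heat exchanged in the isolated system is zero:
condense steam: −5.86·2260 = −13244
  condensed water 100 °C→T: 24.49(T − 100)
  water warms: 1600·4.18·(T − 41.3) = 6688(T − 41.3)
  aluminum cup: 151·0.897·(T − 41.3) = 135.45(T − 41.3)
6847.9 T = 13244 + 2449.5 + 281808 = 297501
T ≈ 43.44 °C, under the boiling point, so the assumption holds.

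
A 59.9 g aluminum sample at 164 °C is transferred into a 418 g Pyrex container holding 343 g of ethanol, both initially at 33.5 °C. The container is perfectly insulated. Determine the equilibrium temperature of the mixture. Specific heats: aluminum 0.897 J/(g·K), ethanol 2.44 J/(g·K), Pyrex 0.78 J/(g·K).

T_f ≈ 39.3 °C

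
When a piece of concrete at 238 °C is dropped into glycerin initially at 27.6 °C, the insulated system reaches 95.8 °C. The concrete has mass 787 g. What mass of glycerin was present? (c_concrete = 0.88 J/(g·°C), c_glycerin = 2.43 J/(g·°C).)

m ≈ 594 g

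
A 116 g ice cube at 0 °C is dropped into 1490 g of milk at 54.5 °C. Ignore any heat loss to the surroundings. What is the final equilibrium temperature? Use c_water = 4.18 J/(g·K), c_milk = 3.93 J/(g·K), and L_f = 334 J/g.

Let T be the final temperature. ΣQ_i = 0:
latent heat to melt: 116×334 = 38744
  meltwater 0→T: 116×4.18×T = 484.88 T
  milk cools: 1490×3.93×(T − 54.5) = 5855.7(T − 54.5)
6340.6 T = 319136 − 38744 = 280392
T ≈ 44.22 °C. Since T > 0 °C, the all-ice-melts assumption holds.

T_f ≈ 44.2 °C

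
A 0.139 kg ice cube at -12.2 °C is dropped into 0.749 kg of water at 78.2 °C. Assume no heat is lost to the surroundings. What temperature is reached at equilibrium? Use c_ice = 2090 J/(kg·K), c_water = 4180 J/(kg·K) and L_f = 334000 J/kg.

Heat gained plus heat lost sum to zero:
ice -12.2→0 °C: 0.139·2090·12.2 = 3544.2; latent heat to melt: 0.139·334000 = 46426; warm the meltwater: 581.02 T; water cools: 0.749·4180·(T − 78.2) = 3130.8(T − 78.2)
3711.8 T = 244830 − 49970 = 194860
T ≈ 52.50 °C (positive, so assuming full melt was valid).

T_f ≈ 52.5 °C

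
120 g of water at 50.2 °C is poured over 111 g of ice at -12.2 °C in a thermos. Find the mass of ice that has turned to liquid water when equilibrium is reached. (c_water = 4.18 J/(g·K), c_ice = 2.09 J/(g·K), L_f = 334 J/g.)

m_melted ≈ 66.9 g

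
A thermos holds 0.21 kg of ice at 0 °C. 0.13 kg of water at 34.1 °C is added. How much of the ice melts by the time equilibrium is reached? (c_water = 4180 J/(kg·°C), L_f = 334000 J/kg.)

m_melted ≈ 0.0555 kg

Cooling the water to 0 °C releases 0.13·4180·34.1 = 18530 J.
Melting all 0.21 kg of ice would need 0.21·334000 = 70140 J.
That's not enough to melt it all — equilibrium is at 0 °C with ice remaining.
m_melted·334000 = 18530  ⇒  m_melted ≈ 0.05548 kg.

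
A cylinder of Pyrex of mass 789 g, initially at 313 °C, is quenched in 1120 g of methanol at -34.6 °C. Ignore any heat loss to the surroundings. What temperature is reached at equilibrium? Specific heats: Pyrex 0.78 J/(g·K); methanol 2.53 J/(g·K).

T_f ≈ 27.4 °C

Taking heat into each body as positive, Σ m c ΔT = 0:
789×0.78×(T − 313) + 1120×2.53×(T − (-34.6)) = 0
615.42(T − 313) + 2833.6(T − (-34.6)) = 0
(615.42 + 2833.6) T = 615.42×313 + 2833.6×(-34.6)
T ≈ 27.42 °C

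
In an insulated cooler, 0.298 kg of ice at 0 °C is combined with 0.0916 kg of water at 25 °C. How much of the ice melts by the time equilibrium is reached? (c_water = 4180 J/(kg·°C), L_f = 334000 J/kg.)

m_melted ≈ 0.0287 kg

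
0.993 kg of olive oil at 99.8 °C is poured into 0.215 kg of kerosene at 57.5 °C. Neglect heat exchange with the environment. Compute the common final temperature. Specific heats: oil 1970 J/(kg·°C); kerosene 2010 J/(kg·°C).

T_f ≈ 92.1 °C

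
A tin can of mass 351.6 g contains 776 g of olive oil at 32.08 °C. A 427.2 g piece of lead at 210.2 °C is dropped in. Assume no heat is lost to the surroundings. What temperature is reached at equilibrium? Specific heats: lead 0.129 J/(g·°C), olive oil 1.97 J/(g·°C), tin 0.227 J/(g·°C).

T_f ≈ 38.0 °C

T_f is the heat-capacity-weighted average of the initial temperatures:
T_f = (55.11*210.2 + 1528.7*32.08 + 79.81*32.08) / (55.11 + 1528.7 + 79.81)
    = 63186 / 1663.6 ≈ 37.98 °C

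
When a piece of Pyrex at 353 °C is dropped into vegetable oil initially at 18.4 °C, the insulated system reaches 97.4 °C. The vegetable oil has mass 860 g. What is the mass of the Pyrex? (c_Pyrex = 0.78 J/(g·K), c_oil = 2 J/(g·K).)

m ≈ 682 g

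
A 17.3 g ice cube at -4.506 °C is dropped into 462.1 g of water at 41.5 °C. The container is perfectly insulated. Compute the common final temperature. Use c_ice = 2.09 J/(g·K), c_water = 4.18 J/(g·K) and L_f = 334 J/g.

Energy conservation, ΣQ = 0:
ice -4.506→0 °C: 17.3×2.09×4.506 = 162.92
  fusion: m_ice L_f = 17.3×334 = 5778.2
  warm the meltwater: 72.31 T
  water: 1931.6(T − 41.5)
2003.9 T = 80160 − 5941.1 = 74219
T ≈ 37.04 °C (positive, so assuming full melt was valid).

T_f ≈ 37.0 °C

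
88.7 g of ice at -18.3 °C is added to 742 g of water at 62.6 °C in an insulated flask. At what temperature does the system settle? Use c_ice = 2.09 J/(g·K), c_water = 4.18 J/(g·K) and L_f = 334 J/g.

T_f ≈ 46.4 °C

Let T be the final temperature. ΣQ_i = 0:
ice -18.3→0 °C: 88.7·2.09·18.3 = 3392.5
  fusion: m_ice L_f = 88.7·334 = 29626
  meltwater 0→T: 88.7·4.18·T = 370.77 T
  water: 3101.6(T − 62.6)
3472.3 T = 194158 − 33018 = 161139
T ≈ 46.41 °C. Since T > 0 °C, the all-ice-melts assumption holds.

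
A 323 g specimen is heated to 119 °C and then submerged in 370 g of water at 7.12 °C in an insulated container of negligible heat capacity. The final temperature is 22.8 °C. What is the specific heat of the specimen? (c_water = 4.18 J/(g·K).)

c ≈ 0.78 J/(g·K)

Heat lost by the specimen = heat gained by the water:
323×c×(119 − 22.8) = 370×4.18×(22.8 − 7.12)
31073 c = 24251  ⇒  c ≈ 0.7805 J/(g·K)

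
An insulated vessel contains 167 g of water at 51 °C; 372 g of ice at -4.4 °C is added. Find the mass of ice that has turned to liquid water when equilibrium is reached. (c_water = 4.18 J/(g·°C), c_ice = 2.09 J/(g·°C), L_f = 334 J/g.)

m_melted ≈ 96.3 g

Water can give up m c ΔT = 167×4.18×51 = 35601 J before reaching 0 °C.
Of that, 372×2.09×4.4 = 3420.9 J goes to bring the ice to 0 °C, leaving 32180 J.
To melt every bit of ice: 372×334 = 124248 J.
Since 32180 < 124248 J, not all the ice melts; equilibrium is at 0 °C.
m_melted×334 = 32180  ⇒  m_melted ≈ 96.35 g.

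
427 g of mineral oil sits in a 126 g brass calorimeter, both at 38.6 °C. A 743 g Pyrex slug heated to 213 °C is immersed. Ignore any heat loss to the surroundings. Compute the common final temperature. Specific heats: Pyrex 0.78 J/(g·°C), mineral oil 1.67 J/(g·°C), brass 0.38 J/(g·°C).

Taking heat into each body as positive, Σ m c ΔT = 0:
743·0.78·(T − 213) + 427·1.67·(T − 38.6) + 126·0.38·(T − 38.6) = 0
579.54(T − 213) + 713.09(T − 38.6) + 47.88(T − 38.6) = 0
1340.5 T = 152815
T = 152815/1340.5 ≈ 114.00 °C

T_f ≈ 114.0 °C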